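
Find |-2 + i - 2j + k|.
√10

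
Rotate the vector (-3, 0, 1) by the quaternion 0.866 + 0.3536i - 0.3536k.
(-2.5, 1.225, 1.5)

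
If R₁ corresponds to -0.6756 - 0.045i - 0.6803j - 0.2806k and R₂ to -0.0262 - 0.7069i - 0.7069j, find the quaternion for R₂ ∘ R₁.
-0.495 + 0.6771i + 0.297j + 0.4564k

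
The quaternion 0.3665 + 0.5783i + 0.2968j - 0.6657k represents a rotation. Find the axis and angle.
axis = (0.6215, 0.319, -0.7155), θ = 137°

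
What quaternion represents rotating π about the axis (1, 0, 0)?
i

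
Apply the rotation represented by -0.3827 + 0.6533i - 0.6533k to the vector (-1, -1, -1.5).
(1.634, -0.543, 1.134)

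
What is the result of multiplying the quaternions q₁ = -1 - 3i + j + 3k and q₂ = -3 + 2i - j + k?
7 + 11i + 7j - 9k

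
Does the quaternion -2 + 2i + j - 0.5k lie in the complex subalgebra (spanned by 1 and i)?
No. The quaternion -2 + 2i + j - 0.5k has j-coefficient y = 1 and k-coefficient z = -0.5, not both zero, so it does not lie in the complex subalgebra spanned by 1 and i.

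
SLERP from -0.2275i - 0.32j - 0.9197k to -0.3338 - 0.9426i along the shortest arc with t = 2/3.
-0.2684 - 0.8595i - 0.143j - 0.4109k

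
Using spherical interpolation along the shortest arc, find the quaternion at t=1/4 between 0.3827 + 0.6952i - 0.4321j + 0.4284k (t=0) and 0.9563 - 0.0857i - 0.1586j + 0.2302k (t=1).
0.6031 + 0.5448i - 0.4026j + 0.4212k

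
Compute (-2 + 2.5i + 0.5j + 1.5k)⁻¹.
-0.1569 - 0.1961i - 0.0392j - 0.1176k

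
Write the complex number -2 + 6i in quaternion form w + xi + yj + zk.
-2 + 6i + 0j + 0k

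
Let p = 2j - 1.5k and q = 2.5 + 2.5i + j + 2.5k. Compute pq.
1.75 + 6.5i + 1.25j - 8.75k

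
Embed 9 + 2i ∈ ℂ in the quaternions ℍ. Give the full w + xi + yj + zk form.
9 + 2i + 0j + 0k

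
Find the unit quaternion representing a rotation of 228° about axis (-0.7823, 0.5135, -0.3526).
-0.4067 - 0.7147i + 0.4691j - 0.3221k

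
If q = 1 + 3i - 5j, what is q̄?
1 - 3i + 5j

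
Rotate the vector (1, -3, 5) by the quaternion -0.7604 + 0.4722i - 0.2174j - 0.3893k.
(2.809, 4.071, 3.246)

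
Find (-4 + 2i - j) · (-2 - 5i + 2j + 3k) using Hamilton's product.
20 + 13i - 12j - 13k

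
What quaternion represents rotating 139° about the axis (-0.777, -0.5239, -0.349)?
0.3502 - 0.7278i - 0.4907j - 0.3269k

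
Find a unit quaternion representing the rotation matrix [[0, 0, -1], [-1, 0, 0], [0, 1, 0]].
-0.5 - 0.5i + 0.5j + 0.5k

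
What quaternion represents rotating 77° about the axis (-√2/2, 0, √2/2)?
0.7826 - 0.4402i + 0.4402k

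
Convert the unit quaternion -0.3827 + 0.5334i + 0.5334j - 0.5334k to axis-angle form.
axis = (√3/3, √3/3, -√3/3), θ = 5π/4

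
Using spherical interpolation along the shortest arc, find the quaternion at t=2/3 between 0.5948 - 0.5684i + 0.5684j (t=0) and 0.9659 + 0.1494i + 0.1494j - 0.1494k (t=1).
0.9323 - 0.1093i + 0.3271j - 0.1089k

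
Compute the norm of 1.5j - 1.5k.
2.121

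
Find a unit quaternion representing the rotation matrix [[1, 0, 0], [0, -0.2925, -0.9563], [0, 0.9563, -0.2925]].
0.5948 + 0.8039i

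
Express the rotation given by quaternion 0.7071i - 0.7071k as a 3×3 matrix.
[[0, 0, -1], [0, -1, 0], [-1, 0, 0]]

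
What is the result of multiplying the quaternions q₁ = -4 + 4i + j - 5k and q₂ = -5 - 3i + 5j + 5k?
52 + 22i - 30j + 28k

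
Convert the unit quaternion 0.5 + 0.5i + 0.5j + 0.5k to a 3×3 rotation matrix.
[[0, 0, 1], [1, 0, 0], [0, 1, 0]]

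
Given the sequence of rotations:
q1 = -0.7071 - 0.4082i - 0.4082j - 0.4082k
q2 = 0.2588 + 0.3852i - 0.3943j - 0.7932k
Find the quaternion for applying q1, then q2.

q2 · q1 = -0.5105 - 0.5408i + 0.6542j + 0.137k
-0.5105 - 0.5408i + 0.6542j + 0.137k


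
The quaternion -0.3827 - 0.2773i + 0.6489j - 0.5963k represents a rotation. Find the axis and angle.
axis = (-0.3001, 0.7024, -0.6454), θ = 5π/4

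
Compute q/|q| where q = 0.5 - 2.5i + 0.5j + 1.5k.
0.1667 - 0.8333i + 0.1667j + 0.5k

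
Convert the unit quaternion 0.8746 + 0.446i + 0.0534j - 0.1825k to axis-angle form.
axis = (0.9199, 0.1101, -0.3764), θ = 58°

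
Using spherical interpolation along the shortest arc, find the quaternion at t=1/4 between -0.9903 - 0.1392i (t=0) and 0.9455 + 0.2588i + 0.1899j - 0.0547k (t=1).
-0.9842 - 0.1701i - 0.0479j + 0.0138k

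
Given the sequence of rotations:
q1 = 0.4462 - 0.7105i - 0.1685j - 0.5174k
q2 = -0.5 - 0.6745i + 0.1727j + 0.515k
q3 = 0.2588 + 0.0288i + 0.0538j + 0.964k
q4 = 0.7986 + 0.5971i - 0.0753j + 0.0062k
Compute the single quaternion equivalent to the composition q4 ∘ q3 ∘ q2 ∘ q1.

q2 · q1 = -0.4068 + 0.0517i - 0.5536j + 0.7248k
q3 · q2 · q1 = -0.7757 + 0.5743i - 0.1362j - 0.2233k
q4 · q3 · q2 · q1 = -0.9713 + 0.0131i + 0.0865j - 0.2212k
-0.9713 + 0.0131i + 0.0865j - 0.2212k


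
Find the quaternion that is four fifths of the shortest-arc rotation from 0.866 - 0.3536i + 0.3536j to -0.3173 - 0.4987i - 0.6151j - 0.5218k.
0.507 + 0.35i + 0.6375j + 0.4626k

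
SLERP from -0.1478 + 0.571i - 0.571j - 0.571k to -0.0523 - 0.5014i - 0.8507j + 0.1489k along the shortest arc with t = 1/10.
-0.1512 + 0.482i - 0.6786j - 0.5332k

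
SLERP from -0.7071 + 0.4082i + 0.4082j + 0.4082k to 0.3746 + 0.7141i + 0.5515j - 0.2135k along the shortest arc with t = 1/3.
-0.4062 + 0.6604i + 0.5859j + 0.2357k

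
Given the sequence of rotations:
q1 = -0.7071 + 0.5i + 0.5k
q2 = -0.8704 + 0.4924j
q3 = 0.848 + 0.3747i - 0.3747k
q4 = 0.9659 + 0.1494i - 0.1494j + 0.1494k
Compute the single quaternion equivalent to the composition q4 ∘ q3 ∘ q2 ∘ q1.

q2 · q1 = 0.6155 - 0.189i - 0.3482j - 0.6814k
q3 · q2 · q1 = 0.3374 - 0.0601i + 0.0309j - 0.9389k
q4 · q3 · q2 · q1 = 0.4798 + 0.128i + 0.1107j - 0.8608k
0.4798 + 0.128i + 0.1107j - 0.8608k


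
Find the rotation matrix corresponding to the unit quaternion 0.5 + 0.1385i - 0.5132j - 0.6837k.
[[-0.4616, 0.5415, -0.7026], [-0.8259, 0.0267, 0.5632], [0.3238, 0.8402, 0.4349]]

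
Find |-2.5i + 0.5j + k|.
2.739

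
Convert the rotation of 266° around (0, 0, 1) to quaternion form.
-0.682 + 0.7314k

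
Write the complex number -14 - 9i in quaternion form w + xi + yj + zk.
-14 - 9i + 0j + 0k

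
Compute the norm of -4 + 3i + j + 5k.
√51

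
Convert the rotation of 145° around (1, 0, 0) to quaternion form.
0.3007 + 0.9537i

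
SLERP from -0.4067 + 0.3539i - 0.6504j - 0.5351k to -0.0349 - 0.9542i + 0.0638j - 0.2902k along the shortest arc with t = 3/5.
-0.1892 + 0.8979i - 0.3917j - 0.067k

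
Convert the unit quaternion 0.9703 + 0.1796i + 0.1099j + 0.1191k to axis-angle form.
axis = (0.7424, 0.4543, 0.4923), θ = 28°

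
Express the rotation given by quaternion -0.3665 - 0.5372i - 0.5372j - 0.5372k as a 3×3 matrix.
[[-0.1543, 0.1834, 0.9709], [0.9709, -0.1543, 0.1834], [0.1834, 0.9709, -0.1543]]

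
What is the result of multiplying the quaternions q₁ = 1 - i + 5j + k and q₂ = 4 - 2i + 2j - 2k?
-6 - 18i + 18j + 10k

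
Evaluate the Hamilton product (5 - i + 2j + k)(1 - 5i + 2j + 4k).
-8 - 20i + 11j + 29k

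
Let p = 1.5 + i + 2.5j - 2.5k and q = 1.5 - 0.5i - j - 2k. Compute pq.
0.25 - 6.75i + 5.5j - 6.5k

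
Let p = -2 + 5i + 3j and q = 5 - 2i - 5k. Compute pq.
14i + 40j + 16k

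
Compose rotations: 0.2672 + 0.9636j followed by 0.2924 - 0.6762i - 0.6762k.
0.0781 + 0.4709i + 0.2818j - 0.8323k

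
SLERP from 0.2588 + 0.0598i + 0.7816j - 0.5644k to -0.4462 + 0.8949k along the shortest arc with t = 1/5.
0.3199 + 0.0503i + 0.658j - 0.6798k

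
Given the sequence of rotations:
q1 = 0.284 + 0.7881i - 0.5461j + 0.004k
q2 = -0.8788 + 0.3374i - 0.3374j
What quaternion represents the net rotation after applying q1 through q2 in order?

q2 · q1 = -0.6997 - 0.5981i + 0.3827j + 0.0781k
-0.6997 - 0.5981i + 0.3827j + 0.0781k


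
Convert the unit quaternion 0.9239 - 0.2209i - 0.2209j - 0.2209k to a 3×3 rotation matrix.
[[0.8048, 0.5058, -0.3106], [-0.3106, 0.8048, 0.5058], [0.5058, -0.3106, 0.8048]]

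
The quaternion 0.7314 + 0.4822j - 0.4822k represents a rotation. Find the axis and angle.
axis = (0, √2/2, -√2/2), θ = 86°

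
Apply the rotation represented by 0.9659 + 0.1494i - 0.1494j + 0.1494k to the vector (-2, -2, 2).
(-1.643, -2.976, 0.667)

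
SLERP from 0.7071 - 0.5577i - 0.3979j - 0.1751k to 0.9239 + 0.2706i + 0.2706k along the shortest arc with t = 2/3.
0.9779 - 0.0211i - 0.16j + 0.1328k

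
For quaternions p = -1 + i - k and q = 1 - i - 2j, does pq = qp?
No: pq = 3j - 3k ≠ 4i + j + k = qp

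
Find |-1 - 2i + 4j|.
√21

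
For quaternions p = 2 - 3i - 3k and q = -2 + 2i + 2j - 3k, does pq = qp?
No: pq = -7 + 16i - 11j - 6k ≠ -7 + 4i + 19j + 6k = qp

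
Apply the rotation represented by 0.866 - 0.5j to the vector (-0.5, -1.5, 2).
(-1.982, -1.5, 0.567)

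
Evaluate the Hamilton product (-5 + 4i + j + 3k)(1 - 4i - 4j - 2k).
21 + 34i + 17j + k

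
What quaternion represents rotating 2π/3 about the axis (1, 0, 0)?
0.5 + 0.866i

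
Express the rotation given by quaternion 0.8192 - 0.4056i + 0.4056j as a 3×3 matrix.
[[0.671, -0.329, 0.6645], [-0.329, 0.671, 0.6645], [-0.6645, -0.6645, 0.342]]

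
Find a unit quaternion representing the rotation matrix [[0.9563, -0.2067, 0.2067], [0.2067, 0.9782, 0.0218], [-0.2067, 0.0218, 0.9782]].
0.989 + 0.1045j + 0.1045k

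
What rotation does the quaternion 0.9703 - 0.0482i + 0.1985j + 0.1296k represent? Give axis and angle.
axis = (-0.1992, 0.8205, 0.5357), θ = 28°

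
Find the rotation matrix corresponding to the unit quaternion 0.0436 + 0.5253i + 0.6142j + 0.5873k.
[[-0.4443, 0.5941, 0.6706], [0.6965, -0.2417, 0.6756], [0.5635, 0.7672, -0.3064]]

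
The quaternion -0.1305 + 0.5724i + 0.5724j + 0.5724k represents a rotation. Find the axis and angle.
axis = (√3/3, √3/3, √3/3), θ = 195°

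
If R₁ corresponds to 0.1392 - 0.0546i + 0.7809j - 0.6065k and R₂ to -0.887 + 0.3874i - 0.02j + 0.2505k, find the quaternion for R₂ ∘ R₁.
0.0652 - 0.0811i - 0.4742j + 0.8743k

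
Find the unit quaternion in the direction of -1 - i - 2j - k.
-0.378 - 0.378i - 0.7559j - 0.378k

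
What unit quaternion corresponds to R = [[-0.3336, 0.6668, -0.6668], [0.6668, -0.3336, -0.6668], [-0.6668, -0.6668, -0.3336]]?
-0.5774i - 0.5774j + 0.5774k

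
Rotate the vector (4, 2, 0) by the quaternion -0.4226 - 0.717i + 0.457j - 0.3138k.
(-0.3, -2.011, 3.983)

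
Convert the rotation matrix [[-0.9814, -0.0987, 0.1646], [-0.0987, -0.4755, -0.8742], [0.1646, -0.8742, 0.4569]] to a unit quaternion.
0.0964i - 0.5121j + 0.8535k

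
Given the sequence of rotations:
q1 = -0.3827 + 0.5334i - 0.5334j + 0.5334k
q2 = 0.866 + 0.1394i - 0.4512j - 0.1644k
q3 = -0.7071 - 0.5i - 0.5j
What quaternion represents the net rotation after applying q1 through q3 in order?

q2 · q1 = -0.5588 + 0.0802i - 0.4513j + 0.6912k
q3 · q2 · q1 = 0.2096 - 0.1229i + 0.9441j - 0.223k
0.2096 - 0.1229i + 0.9441j - 0.223k


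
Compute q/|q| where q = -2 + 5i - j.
-0.3651 + 0.9129i - 0.1826j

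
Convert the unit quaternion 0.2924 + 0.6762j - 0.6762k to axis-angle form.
axis = (0, √2/2, -√2/2), θ = 146°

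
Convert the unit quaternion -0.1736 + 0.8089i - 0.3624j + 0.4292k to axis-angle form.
axis = (0.8214, -0.368, 0.4358), θ = 200°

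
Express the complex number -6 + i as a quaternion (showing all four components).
-6 + i + 0j + 0k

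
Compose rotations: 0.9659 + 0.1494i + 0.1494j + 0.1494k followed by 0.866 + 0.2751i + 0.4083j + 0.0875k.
0.7213 + 0.443i + 0.4957j + 0.194k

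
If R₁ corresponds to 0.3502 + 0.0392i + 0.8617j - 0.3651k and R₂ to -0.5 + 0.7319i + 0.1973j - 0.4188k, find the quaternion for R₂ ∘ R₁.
-0.5267 + 0.5256i - 0.111j + 0.6588k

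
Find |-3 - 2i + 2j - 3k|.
√26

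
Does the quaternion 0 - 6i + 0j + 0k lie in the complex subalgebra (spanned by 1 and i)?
Yes. The quaternion -6i has j- and k-coefficients y = z = 0, so it lies in the complex subalgebra spanned by 1 and i.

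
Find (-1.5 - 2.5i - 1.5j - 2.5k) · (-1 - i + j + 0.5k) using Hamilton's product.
1.75 + 5.75i + 3.75j - 2.25k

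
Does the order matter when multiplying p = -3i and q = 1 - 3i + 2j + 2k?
Yes: pq = -9 - 3i + 6j - 6k ≠ -9 - 3i - 6j + 6k = qp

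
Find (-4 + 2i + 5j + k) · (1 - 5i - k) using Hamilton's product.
7 + 17i + 2j + 30k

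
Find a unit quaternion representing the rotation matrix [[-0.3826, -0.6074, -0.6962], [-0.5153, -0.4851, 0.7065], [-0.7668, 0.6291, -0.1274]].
0.0349 - 0.5545i + 0.5062j + 0.6596k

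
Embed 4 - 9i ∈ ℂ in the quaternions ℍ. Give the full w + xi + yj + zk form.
4 - 9i + 0j + 0k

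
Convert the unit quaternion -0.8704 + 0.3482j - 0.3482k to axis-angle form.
axis = (0, √2/2, -√2/2), θ = 301°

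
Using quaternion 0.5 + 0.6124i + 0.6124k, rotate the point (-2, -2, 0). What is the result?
(0.725, -0.225, -2.725)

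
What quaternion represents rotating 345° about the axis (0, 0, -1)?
-0.9914 - 0.1305k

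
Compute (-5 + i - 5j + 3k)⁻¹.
-0.0833 - 0.0167i + 0.0833j - 0.05k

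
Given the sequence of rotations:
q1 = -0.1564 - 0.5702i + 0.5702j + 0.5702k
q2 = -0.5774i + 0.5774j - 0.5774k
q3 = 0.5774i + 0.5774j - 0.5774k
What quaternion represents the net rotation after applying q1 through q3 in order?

q2 · q1 = -0.3292 + 0.7488i + 0.5682j + 0.0903k
q3 · q2 · q1 = -0.7083 + 0.1901i - 0.6746j + 0.0858k
-0.7083 + 0.1901i - 0.6746j + 0.0858k


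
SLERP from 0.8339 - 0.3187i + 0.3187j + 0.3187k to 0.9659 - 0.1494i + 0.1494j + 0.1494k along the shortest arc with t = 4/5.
0.9472 - 0.1851i + 0.1851j + 0.1851k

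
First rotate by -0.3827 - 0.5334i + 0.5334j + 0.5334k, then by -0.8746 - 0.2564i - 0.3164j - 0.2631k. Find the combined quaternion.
0.5071 + 0.5362i - 0.0683j - 0.6714k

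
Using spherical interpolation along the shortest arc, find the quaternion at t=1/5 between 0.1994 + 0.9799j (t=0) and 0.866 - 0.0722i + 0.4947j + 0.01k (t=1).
0.3622 - 0.0163i + 0.932j + 0.0023k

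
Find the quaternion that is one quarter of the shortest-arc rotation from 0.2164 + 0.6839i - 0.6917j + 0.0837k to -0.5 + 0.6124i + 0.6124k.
0.0233 + 0.7691i - 0.5814j + 0.2646k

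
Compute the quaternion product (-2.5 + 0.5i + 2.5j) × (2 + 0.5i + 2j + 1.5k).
-10.25 + 3.5i - 0.75j - 4k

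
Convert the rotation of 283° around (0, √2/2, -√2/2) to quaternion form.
-0.7826 + 0.4402j - 0.4402k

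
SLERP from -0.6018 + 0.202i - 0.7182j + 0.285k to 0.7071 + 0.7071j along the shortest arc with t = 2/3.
-0.682 + 0.0687i - 0.7216j + 0.0969k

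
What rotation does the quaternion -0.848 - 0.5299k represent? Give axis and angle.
axis = (0, 0, -1), θ = 296°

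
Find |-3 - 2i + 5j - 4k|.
√54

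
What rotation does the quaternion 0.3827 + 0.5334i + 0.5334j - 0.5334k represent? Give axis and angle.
axis = (√3/3, √3/3, -√3/3), θ = 3π/4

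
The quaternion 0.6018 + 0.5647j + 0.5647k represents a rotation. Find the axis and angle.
axis = (0, √2/2, √2/2), θ = 106°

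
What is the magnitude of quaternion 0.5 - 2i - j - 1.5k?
2.739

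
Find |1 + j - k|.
√3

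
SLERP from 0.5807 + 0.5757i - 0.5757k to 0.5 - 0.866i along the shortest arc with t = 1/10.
0.4892 + 0.6739i - 0.5537k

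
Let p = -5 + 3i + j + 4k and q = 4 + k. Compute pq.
-24 + 13i + j + 11k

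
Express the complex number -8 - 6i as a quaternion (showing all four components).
-8 - 6i + 0j + 0k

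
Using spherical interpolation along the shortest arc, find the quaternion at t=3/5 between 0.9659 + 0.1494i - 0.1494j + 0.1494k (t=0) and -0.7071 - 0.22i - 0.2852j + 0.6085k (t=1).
0.9094 + 0.214i + 0.1211j - 0.3355k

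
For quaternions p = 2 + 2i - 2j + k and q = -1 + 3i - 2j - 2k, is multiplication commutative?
No: pq = -10 + 10i + 5j - 3k ≠ -10 - 2i - 9j - 7k = qp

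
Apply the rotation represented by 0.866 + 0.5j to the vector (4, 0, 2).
(3.732, 0, -2.464)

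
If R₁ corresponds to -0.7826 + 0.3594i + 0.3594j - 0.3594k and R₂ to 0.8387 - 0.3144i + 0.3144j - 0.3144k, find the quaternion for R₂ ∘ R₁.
-0.7694 + 0.5475i - 0.1706j - 0.2814k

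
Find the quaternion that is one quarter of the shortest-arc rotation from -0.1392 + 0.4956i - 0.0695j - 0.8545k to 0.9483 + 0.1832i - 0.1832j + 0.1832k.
-0.4495 + 0.3713i + 0.0023j - 0.8125k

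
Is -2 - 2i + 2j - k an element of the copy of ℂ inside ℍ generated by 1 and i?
No. The quaternion -2 - 2i + 2j - k has j-coefficient y = 2 and k-coefficient z = -1, not both zero, so it does not lie in the complex subalgebra spanned by 1 and i.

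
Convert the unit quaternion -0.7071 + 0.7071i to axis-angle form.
axis = (1, 0, 0), θ = 3π/2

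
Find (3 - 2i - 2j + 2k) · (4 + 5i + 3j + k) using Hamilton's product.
26 - i + 13j + 15k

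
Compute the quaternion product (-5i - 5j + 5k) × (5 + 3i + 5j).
40 - 50i - 10j + 15k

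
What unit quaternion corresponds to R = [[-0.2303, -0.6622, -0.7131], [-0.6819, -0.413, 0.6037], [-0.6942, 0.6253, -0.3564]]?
0.0087 + 0.6203i - 0.5417j - 0.5672k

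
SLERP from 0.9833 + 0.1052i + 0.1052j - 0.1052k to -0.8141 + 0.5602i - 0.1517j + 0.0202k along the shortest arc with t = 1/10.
0.9881 + 0.0353i + 0.1127j - 0.0984k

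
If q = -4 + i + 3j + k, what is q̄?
-4 - i - 3j - k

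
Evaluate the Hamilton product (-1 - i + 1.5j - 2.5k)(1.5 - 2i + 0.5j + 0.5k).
-3 + 2.5i + 7.25j - 1.75k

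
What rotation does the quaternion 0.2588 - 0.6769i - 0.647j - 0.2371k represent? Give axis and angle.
axis = (-0.7008, -0.6698, -0.2455), θ = 5π/6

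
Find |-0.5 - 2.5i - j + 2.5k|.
3.708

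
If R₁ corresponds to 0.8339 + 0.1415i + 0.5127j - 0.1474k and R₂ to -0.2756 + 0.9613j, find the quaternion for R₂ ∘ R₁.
-0.7227 - 0.1807i + 0.6603j - 0.0954k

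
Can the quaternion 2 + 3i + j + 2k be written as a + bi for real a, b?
No. The quaternion 2 + 3i + j + 2k has j-coefficient y = 1 and k-coefficient z = 2, not both zero, so it does not lie in the complex subalgebra spanned by 1 and i.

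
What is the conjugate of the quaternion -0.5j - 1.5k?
0.5j + 1.5k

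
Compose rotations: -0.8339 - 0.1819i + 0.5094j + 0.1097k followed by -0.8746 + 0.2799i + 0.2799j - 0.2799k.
0.6684 + 0.099i - 0.6587j + 0.331k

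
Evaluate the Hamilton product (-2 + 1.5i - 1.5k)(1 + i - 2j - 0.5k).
-4.25 - 3.5i + 3.25j - 3.5k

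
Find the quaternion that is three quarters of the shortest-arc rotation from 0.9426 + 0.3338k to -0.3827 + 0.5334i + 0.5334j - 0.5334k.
0.5874 - 0.4322i - 0.4322j + 0.5304k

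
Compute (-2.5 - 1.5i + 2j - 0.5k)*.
-2.5 + 1.5i - 2j + 0.5k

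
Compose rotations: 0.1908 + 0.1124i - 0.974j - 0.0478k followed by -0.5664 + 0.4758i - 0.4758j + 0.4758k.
-0.6022 + 0.5133i + 0.5371j - 0.2921k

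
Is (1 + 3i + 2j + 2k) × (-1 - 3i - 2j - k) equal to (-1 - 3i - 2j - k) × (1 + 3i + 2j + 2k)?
No: pq = 14 - 4i - 7j - 3k ≠ 14 - 8i - j - 3k = qp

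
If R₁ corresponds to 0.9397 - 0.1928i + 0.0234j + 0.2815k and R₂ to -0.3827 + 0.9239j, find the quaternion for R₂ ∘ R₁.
-0.3812 + 0.3339i + 0.8592j + 0.0704k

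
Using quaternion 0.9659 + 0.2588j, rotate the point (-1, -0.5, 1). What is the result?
(-0.366, -0.5, 1.366)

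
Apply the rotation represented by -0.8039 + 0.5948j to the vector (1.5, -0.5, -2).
(2.351, -0.5, 0.85)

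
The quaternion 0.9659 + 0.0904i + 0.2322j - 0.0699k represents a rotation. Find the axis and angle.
axis = (0.3493, 0.8972, -0.2701), θ = π/6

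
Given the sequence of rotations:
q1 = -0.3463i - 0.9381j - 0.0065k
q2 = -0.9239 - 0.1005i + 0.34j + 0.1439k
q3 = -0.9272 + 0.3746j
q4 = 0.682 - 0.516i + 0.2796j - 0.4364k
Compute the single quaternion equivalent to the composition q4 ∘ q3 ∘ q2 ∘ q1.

q2 · q1 = 0.2851 + 0.4527i + 0.8162j + 0.218k
q3 · q2 · q1 = -0.5701 - 0.3381i - 0.65j - 0.3717k
q4 · q3 · q2 · q1 = -0.5437 - 0.324i - 0.647j + 0.4252k
-0.5437 - 0.324i - 0.647j + 0.4252k


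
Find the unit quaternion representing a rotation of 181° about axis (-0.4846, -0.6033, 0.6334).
-0.0087 - 0.4846i - 0.6033j + 0.6334k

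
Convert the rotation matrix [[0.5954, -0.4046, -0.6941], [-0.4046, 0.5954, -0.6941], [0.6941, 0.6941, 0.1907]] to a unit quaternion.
0.7716 + 0.4498i - 0.4498j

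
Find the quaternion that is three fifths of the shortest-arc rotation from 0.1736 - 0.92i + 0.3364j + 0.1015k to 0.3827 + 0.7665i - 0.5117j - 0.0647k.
-0.1659 - 0.8673i + 0.4618j + 0.0833k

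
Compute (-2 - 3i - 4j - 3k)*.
-2 + 3i + 4j + 3k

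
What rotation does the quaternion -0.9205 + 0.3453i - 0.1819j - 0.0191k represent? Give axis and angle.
axis = (0.8837, -0.4655, -0.0489), θ = 314°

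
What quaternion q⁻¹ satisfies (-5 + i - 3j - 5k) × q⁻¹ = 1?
-0.0833 - 0.0167i + 0.05j + 0.0833k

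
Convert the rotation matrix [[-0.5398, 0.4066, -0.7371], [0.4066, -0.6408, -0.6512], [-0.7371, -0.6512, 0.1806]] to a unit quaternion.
-0.4797i - 0.4238j + 0.7683k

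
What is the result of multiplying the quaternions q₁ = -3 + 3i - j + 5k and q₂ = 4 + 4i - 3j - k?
-22 + 16i + 28j + 18k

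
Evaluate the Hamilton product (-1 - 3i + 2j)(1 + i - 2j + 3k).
6 + 2i + 13j + k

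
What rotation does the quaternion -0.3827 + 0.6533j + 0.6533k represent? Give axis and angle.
axis = (0, √2/2, √2/2), θ = 5π/4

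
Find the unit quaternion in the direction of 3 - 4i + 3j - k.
0.5071 - 0.6761i + 0.5071j - 0.169k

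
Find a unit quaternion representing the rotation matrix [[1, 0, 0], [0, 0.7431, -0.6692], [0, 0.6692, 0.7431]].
0.9336 + 0.3584i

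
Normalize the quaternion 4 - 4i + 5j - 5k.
0.4417 - 0.4417i + 0.5522j - 0.5522k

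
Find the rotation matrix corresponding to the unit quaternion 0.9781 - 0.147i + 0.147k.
[[0.9568, -0.2876, -0.0432], [0.2876, 0.9136, 0.2876], [-0.0432, -0.2876, 0.9568]]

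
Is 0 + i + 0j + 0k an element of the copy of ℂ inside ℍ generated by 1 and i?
Yes. The quaternion i has j- and k-coefficients y = z = 0, so it lies in the complex subalgebra spanned by 1 and i.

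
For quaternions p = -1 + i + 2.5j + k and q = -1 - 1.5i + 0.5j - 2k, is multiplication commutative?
No: pq = 3.25 - 5i - 2.5j + 5.25k ≠ 3.25 + 6i - 3.5j - 3.25k = qp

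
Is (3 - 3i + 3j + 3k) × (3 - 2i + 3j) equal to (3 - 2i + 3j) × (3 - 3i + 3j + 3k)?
No: pq = -6 - 24i + 12j + 6k ≠ -6 - 6i + 24j + 12k = qp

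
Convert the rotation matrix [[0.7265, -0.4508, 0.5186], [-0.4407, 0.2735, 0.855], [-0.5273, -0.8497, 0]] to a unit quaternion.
0.7071 - 0.6027i + 0.3698j + 0.0036k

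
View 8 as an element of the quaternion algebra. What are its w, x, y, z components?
8 + 0i + 0j + 0k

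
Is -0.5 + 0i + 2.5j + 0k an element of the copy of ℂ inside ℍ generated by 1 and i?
No. The quaternion -0.5 + 2.5j has j-coefficient y = 2.5 and k-coefficient z = 0, not both zero, so it does not lie in the complex subalgebra spanned by 1 and i.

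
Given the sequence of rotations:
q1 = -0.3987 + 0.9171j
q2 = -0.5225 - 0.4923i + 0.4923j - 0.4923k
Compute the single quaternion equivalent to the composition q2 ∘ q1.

q2 · q1 = -0.2432 + 0.6478i - 0.6755j - 0.2552k
-0.2432 + 0.6478i - 0.6755j - 0.2552k


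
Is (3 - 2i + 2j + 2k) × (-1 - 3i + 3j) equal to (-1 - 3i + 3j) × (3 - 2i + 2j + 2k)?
No: pq = -15 - 13i + j - 2k ≠ -15 - i + 13j - 2k = qp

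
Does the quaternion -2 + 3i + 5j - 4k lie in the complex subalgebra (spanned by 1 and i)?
No. The quaternion -2 + 3i + 5j - 4k has j-coefficient y = 5 and k-coefficient z = -4, not both zero, so it does not lie in the complex subalgebra spanned by 1 and i.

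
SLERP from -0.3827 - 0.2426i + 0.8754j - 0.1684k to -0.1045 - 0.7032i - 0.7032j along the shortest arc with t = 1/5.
-0.3076 - 0.0357i + 0.9394j - 0.1469k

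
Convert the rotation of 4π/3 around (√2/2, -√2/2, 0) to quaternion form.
-0.5 + 0.6124i - 0.6124j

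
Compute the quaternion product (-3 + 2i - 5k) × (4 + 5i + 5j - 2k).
-32 + 18i - 36j - 4k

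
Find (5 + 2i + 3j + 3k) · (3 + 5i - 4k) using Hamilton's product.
17 + 19i + 32j - 26k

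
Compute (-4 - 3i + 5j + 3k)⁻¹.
-0.0678 + 0.0508i - 0.0847j - 0.0508k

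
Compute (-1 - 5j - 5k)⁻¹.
-0.0196 + 0.098j + 0.098k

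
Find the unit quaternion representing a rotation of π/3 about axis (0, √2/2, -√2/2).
0.866 + 0.3536j - 0.3536k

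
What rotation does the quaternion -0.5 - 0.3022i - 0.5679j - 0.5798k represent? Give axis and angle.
axis = (-0.3489, -0.6558, -0.6695), θ = 4π/3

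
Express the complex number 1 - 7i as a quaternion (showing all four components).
1 - 7i + 0j + 0k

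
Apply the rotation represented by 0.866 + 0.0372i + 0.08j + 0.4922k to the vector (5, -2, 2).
(4.557, 3.295, 1.173)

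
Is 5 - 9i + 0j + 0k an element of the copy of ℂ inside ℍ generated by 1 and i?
Yes. The quaternion 5 - 9i has j- and k-coefficients y = z = 0, so it lies in the complex subalgebra spanned by 1 and i.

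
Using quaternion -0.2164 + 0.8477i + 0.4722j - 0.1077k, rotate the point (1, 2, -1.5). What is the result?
(2.619, -0.471, 0.409)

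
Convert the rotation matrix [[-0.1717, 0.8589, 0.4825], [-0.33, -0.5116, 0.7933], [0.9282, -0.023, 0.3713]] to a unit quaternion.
-0.4147 + 0.4921i + 0.2687j + 0.7167k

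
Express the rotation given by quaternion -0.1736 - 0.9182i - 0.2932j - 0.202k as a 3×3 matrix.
[[0.7465, 0.4683, 0.4728], [0.6086, -0.7678, -0.2003], [0.2692, 0.4373, -0.8581]]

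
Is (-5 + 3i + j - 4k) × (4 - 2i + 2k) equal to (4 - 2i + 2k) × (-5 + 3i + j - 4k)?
No: pq = -6 + 24i + 6j - 24k ≠ -6 + 20i + 2j - 28k = qp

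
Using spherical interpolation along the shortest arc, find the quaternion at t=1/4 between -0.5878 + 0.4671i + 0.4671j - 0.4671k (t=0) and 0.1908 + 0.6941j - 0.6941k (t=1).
-0.4203 + 0.3787i + 0.5831j - 0.5831k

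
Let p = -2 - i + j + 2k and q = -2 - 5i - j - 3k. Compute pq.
6 + 11i - 13j + 8k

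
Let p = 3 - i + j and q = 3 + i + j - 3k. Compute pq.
9 - 3i + 3j - 11k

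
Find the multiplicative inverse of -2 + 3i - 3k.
-0.0909 - 0.1364i + 0.1364k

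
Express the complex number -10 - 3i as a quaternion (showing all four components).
-10 - 3i + 0j + 0k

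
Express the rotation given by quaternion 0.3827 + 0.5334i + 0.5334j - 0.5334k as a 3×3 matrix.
[[-0.1381, 0.9773, -0.1608], [0.1608, -0.1381, -0.9773], [-0.9773, -0.1608, -0.1381]]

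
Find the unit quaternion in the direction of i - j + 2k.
0.4082i - 0.4082j + 0.8165k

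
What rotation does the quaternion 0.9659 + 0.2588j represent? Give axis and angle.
axis = (0, 1, 0), θ = π/6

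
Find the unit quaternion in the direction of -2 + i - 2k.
-0.6667 + 0.3333i - 0.6667k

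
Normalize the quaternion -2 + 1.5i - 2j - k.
-0.5963 + 0.4472i - 0.5963j - 0.2981k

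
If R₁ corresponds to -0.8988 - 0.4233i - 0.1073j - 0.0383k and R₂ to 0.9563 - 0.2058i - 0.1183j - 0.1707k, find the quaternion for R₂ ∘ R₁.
-0.9659 - 0.2336i + 0.0681j + 0.0888k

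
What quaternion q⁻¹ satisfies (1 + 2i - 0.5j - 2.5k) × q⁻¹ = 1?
0.087 - 0.1739i + 0.0435j + 0.2174k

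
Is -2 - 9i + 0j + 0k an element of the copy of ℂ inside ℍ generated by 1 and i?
Yes. The quaternion -2 - 9i has j- and k-coefficients y = z = 0, so it lies in the complex subalgebra spanned by 1 and i.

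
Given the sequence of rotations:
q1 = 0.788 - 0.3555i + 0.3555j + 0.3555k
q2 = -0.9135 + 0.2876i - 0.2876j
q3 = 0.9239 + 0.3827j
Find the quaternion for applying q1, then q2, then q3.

q2 · q1 = -0.5154 + 0.4491i - 0.6536j - 0.3247k
q3 · q2 · q1 = -0.226 + 0.2907i - 0.8011j - 0.4719k
-0.226 + 0.2907i - 0.8011j - 0.4719k


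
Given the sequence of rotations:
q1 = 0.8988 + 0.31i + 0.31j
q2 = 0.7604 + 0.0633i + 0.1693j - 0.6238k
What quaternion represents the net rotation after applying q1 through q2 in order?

q2 · q1 = 0.6113 + 0.486i + 0.1945j - 0.5935k
0.6113 + 0.486i + 0.1945j - 0.5935k


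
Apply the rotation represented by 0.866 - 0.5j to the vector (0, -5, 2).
(-1.732, -5, 1)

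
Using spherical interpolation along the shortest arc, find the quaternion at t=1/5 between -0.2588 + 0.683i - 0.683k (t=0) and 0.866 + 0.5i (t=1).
0.0107 + 0.7755i - 0.6312k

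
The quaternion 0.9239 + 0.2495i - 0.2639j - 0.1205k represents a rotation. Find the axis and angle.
axis = (0.652, -0.6897, -0.3149), θ = π/4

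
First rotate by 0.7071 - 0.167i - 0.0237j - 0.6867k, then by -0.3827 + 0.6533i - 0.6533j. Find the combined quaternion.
-0.177 + 0.9745i - 0.0043j + 0.1382k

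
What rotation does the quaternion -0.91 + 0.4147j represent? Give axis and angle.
axis = (0, 1, 0), θ = 311°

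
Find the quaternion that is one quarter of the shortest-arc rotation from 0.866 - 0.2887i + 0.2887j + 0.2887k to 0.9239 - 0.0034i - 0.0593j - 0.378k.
0.9422 - 0.2291i + 0.2116j + 0.1226k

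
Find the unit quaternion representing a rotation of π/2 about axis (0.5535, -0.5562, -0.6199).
0.7071 + 0.3914i - 0.3933j - 0.4383k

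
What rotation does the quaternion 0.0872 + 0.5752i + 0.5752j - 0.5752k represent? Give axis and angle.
axis = (√3/3, √3/3, -√3/3), θ = 170°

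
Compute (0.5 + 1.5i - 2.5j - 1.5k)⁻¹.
0.0455 - 0.1364i + 0.2273j + 0.1364k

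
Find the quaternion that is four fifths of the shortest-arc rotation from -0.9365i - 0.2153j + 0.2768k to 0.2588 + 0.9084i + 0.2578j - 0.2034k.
-0.208 - 0.9196i - 0.2508j + 0.2195k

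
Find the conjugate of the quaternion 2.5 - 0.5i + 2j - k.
2.5 + 0.5i - 2j + k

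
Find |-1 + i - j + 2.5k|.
3.041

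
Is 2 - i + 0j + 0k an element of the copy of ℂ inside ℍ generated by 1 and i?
Yes. The quaternion 2 - i has j- and k-coefficients y = z = 0, so it lies in the complex subalgebra spanned by 1 and i.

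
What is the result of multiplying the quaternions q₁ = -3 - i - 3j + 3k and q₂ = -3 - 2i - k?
10 + 12i + 2j - 12k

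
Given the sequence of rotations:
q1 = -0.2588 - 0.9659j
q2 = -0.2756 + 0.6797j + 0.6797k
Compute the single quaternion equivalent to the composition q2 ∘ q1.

q2 · q1 = 0.7278 + 0.6565i + 0.0903j - 0.1759k
0.7278 + 0.6565i + 0.0903j - 0.1759k


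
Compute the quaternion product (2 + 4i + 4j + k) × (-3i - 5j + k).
31 + 3i - 17j - 6k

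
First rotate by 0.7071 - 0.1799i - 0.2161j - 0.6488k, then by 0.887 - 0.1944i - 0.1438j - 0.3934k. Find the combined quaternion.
0.3059 - 0.2887i - 0.3487j - 0.8375k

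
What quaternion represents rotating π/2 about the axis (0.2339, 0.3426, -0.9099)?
0.7071 + 0.1654i + 0.2423j - 0.6434k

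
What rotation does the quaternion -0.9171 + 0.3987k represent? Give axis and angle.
axis = (0, 0, 1), θ = 313°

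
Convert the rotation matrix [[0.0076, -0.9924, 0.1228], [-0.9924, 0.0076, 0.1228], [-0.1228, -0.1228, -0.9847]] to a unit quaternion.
0.0872 - 0.7044i + 0.7044j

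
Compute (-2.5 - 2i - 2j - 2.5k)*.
-2.5 + 2i + 2j + 2.5k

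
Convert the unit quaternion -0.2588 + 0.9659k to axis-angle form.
axis = (0, 0, 1), θ = 7π/6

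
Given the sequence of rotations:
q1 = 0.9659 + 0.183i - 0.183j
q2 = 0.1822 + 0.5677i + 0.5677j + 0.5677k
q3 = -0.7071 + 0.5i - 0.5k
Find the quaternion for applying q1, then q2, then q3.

q2 · q1 = 0.176 + 0.6856i + 0.6189j + 0.3406k
q3 · q2 · q1 = -0.2969 - 0.0873i - 0.9507j - 0.0194k
-0.2969 - 0.0873i - 0.9507j - 0.0194k


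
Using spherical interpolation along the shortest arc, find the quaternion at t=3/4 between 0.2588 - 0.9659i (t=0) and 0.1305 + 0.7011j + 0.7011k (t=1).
0.2164 - 0.3623i + 0.6411j + 0.6411k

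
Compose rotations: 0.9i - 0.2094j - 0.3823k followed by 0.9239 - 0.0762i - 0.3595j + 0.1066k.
0.0341 + 0.9913i - 0.1267j - 0.0137k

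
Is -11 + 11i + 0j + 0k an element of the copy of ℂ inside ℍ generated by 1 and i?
Yes. The quaternion -11 + 11i has j- and k-coefficients y = z = 0, so it lies in the complex subalgebra spanned by 1 and i.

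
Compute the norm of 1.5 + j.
1.803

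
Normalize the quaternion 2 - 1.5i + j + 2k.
0.5963 - 0.4472i + 0.2981j + 0.5963k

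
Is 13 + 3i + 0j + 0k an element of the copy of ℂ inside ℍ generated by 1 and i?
Yes. The quaternion 13 + 3i has j- and k-coefficients y = z = 0, so it lies in the complex subalgebra spanned by 1 and i.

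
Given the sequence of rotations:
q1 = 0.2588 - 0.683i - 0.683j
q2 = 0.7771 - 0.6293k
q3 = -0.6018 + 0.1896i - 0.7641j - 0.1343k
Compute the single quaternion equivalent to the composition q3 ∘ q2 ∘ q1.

q2 · q1 = 0.2011 - 0.9606i - 0.1009j - 0.1629k
q3 · q2 · q1 = -0.0379 + 0.7271i + 0.067j - 0.6821k
-0.0379 + 0.7271i + 0.067j - 0.6821k


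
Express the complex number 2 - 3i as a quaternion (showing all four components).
2 - 3i + 0j + 0k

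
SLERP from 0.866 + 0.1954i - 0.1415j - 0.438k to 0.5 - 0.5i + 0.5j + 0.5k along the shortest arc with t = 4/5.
0.7304 - 0.4113i + 0.4275j + 0.3384k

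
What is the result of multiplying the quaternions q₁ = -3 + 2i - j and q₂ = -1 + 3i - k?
-3 - 10i + 3j + 6k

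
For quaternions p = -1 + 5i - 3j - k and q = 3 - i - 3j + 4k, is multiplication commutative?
No: pq = -3 + i - 25j - 25k ≠ -3 + 31i + 13j + 11k = qp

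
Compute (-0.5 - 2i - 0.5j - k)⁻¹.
-0.0909 + 0.3636i + 0.0909j + 0.1818k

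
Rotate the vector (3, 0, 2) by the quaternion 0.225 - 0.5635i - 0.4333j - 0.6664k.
(0.321, 2.228, 2.817)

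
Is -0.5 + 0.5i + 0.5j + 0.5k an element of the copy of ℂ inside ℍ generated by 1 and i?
No. The quaternion -0.5 + 0.5i + 0.5j + 0.5k has j-coefficient y = 0.5 and k-coefficient z = 0.5, not both zero, so it does not lie in the complex subalgebra spanned by 1 and i.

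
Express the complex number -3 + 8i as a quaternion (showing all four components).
-3 + 8i + 0j + 0k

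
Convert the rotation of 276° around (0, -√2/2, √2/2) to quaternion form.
-0.7431 - 0.4731j + 0.4731k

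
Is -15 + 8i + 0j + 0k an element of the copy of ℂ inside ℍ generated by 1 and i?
Yes. The quaternion -15 + 8i has j- and k-coefficients y = z = 0, so it lies in the complex subalgebra spanned by 1 and i.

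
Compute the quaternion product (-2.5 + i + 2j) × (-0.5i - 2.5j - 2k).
5.5 - 2.75i + 8.25j + 3.5k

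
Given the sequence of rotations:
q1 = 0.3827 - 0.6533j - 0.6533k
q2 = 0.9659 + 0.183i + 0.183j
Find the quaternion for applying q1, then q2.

q2 · q1 = 0.4892 - 0.0495i - 0.4414j - 0.7506k
0.4892 - 0.0495i - 0.4414j - 0.7506k


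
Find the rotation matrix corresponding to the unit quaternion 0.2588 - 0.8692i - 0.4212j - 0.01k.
[[0.645, 0.7374, -0.2006], [0.727, -0.5112, 0.4583], [0.2354, -0.4415, -0.8658]]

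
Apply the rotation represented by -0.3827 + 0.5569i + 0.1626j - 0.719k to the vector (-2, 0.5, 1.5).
(-1.399, -1.501, 1.513)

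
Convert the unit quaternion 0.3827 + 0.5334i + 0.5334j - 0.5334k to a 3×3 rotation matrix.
[[-0.1381, 0.9773, -0.1608], [0.1608, -0.1381, -0.9773], [-0.9773, -0.1608, -0.1381]]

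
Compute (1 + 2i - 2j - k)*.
1 - 2i + 2j + k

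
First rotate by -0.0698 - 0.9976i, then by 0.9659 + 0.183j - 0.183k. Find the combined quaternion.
-0.0674 - 0.9636i + 0.1698j + 0.1953k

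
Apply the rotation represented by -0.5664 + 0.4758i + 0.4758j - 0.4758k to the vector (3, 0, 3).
(-2.692, 3.234, 0.542)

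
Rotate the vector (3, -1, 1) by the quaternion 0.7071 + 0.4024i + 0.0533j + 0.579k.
(2.289, 2.072, 1.211)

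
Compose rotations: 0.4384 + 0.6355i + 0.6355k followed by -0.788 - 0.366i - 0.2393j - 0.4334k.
0.1626 - 0.8133i - 0.1477j - 0.5387k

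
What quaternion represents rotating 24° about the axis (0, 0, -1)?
0.9781 - 0.2079k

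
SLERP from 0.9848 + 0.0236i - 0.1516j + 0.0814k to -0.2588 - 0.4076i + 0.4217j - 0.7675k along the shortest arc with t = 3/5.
0.6638 + 0.2974i - 0.3699j + 0.578k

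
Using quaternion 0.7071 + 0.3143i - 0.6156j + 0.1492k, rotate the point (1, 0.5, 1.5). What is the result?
(-1.267, -0.739, 1.162)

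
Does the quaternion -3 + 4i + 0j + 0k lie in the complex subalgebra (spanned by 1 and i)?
Yes. The quaternion -3 + 4i has j- and k-coefficients y = z = 0, so it lies in the complex subalgebra spanned by 1 and i.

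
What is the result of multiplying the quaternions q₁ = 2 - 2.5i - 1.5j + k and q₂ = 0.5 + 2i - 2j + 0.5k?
2.5 + 4i - 1.5j + 9.5k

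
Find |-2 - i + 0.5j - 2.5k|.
3.391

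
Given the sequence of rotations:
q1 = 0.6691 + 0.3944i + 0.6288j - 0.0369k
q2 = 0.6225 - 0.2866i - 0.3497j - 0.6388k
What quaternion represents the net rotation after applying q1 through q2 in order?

q2 · q1 = 0.7259 + 0.4683i - 0.1051j - 0.4927k
0.7259 + 0.4683i - 0.1051j - 0.4927k


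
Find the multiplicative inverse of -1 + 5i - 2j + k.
-0.0323 - 0.1613i + 0.0645j - 0.0323k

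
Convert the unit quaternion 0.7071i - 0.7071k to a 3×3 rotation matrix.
[[0, 0, -1], [0, -1, 0], [-1, 0, 0]]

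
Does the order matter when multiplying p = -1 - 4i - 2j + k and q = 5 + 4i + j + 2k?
Yes: pq = 11 - 29i + j + 7k ≠ 11 - 19i - 23j - k = qp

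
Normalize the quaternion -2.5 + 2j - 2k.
-0.6623 + 0.5298j - 0.5298k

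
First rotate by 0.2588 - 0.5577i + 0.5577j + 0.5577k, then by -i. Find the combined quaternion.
-0.5577 - 0.2588i + 0.5577j - 0.5577k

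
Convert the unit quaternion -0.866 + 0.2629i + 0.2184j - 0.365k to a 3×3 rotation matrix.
[[0.6382, -0.5173, -0.5702], [0.747, 0.5953, 0.2959], [0.1864, -0.6148, 0.7664]]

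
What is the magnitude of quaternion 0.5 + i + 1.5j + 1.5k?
2.398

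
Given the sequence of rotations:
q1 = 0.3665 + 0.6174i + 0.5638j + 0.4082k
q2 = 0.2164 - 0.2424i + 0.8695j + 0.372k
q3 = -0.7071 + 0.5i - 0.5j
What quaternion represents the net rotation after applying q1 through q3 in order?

q2 · q1 = -0.4131 + 0.19i + 0.7693j - 0.4488k
q3 · q2 · q1 = 0.5818 - 0.1165i - 0.113j + 0.797k
0.5818 - 0.1165i - 0.113j + 0.797k


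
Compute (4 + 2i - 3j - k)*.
4 - 2i + 3j + k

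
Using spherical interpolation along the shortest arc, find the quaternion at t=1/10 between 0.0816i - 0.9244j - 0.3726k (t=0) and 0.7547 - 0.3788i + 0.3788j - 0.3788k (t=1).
-0.103 + 0.1299i - 0.9377j - 0.3054k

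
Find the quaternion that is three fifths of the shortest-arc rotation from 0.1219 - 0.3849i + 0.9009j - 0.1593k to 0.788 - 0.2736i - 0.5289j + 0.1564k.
-0.5069 + 0.0018i + 0.8399j - 0.1939k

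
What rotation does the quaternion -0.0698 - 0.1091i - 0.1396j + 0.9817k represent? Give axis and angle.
axis = (-0.1094, -0.1399, 0.9841), θ = 188°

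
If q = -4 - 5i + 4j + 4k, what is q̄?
-4 + 5i - 4j - 4k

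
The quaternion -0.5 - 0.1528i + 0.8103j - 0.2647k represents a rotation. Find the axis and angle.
axis = (-0.1764, 0.9357, -0.3056), θ = 4π/3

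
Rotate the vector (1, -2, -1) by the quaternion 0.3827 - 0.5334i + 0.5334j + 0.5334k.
(1.977, -0.862, -1.161)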